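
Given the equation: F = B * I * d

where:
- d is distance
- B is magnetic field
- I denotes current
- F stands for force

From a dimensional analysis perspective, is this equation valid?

Yes

d (distance) has dimensions [L].
B (magnetic field) has dimensions [I^-1 M T^-2].
I (current) has dimensions [I].
F (force) has dimensions [L M T^-2].

Left side: [L M T^-2]
Right side: [L M T^-2]

Both sides have the same dimensions, so the equation is dimensionally consistent.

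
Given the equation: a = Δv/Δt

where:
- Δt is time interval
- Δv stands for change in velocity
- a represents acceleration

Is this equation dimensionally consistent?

Yes

Δt (time interval) has dimensions [T].
Δv (change in velocity) has dimensions [L T^-1].
a (acceleration) has dimensions [L T^-2].

Left side: [L T^-2]
Right side: [L T^-2]

Both sides have the same dimensions, so the equation is dimensionally consistent.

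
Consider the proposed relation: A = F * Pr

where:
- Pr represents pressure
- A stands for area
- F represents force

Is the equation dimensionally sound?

No

Pr (pressure) has dimensions [L^-1 M T^-2].
A (area) has dimensions [L^2].
F (force) has dimensions [L M T^-2].

Left side: [L^2]
Right side: [M^2 T^-4]

The two sides have different dimensions, so the equation is NOT dimensionally consistent.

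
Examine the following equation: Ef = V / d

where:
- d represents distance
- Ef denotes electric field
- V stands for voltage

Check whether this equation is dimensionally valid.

Yes

d (distance) has dimensions [L].
Ef (electric field) has dimensions [I^-1 L M T^-3].
V (voltage) has dimensions [I^-1 L^2 M T^-3].

Left side: [I^-1 L M T^-3]
Right side: [I^-1 L M T^-3]

Both sides have the same dimensions, so the equation is dimensionally consistent.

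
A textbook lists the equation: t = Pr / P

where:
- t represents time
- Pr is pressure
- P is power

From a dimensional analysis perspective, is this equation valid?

No

t (time) has dimensions [T].
Pr (pressure) has dimensions [L^-1 M T^-2].
P (power) has dimensions [L^2 M T^-3].

Left side: [T]
Right side: [L^-3 T]

The two sides have different dimensions, so the equation is NOT dimensionally consistent.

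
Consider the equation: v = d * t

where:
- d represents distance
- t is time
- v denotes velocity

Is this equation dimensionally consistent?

No

d (distance) has dimensions [L].
t (time) has dimensions [T].
v (velocity) has dimensions [L T^-1].

Left side: [L T^-1]
Right side: [L T]

The two sides have different dimensions, so the equation is NOT dimensionally consistent.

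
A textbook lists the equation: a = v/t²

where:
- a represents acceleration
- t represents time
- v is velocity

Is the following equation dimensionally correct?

No

a (acceleration) has dimensions [L T^-2].
t (time) has dimensions [T].
v (velocity) has dimensions [L T^-1].

Left side: [L T^-2]
Right side: [L T^-3]

The two sides have different dimensions, so the equation is NOT dimensionally consistent.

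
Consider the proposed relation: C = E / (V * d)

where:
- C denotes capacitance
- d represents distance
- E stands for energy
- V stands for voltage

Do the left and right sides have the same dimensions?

No

C (capacitance) has dimensions [I^2 L^-2 M^-1 T^4].
d (distance) has dimensions [L].
E (energy) has dimensions [L^2 M T^-2].
V (voltage) has dimensions [I^-1 L^2 M T^-3].

Left side: [I^2 L^-2 M^-1 T^4]
Right side: [I L^-1 T]

The two sides have different dimensions, so the equation is NOT dimensionally consistent.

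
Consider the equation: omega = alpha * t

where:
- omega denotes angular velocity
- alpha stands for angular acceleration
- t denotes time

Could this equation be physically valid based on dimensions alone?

Yes

omega (angular velocity) has dimensions [T^-1].
alpha (angular acceleration) has dimensions [T^-2].
t (time) has dimensions [T].

Left side: [T^-1]
Right side: [T^-1]

Both sides have the same dimensions, so the equation is dimensionally consistent.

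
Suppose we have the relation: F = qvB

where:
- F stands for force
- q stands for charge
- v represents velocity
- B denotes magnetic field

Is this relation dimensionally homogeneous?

Yes

F (force) has dimensions [L M T^-2].
q (charge) has dimensions [I T].
v (velocity) has dimensions [L T^-1].
B (magnetic field) has dimensions [I^-1 M T^-2].

Left side: [L M T^-2]
Right side: [L M T^-2]

Both sides have the same dimensions, so the equation is dimensionally consistent.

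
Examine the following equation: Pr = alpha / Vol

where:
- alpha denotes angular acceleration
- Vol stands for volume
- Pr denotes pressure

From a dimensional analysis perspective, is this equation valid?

No

alpha (angular acceleration) has dimensions [T^-2].
Vol (volume) has dimensions [L^3].
Pr (pressure) has dimensions [L^-1 M T^-2].

Left side: [L^-1 M T^-2]
Right side: [L^-3 T^-2]

The two sides have different dimensions, so the equation is NOT dimensionally consistent.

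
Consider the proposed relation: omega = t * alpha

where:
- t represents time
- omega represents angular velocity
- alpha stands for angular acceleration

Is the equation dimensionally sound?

Yes

t (time) has dimensions [T].
omega (angular velocity) has dimensions [T^-1].
alpha (angular acceleration) has dimensions [T^-2].

Left side: [T^-1]
Right side: [T^-1]

Both sides have the same dimensions, so the equation is dimensionally consistent.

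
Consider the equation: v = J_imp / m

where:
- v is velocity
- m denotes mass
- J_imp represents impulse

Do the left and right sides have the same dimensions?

Yes

v (velocity) has dimensions [L T^-1].
m (mass) has dimensions [M].
J_imp (impulse) has dimensions [L M T^-1].

Left side: [L T^-1]
Right side: [L T^-1]

Both sides have the same dimensions, so the equation is dimensionally consistent.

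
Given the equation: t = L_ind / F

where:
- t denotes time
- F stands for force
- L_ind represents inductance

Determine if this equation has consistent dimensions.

No

t (time) has dimensions [T].
F (force) has dimensions [L M T^-2].
L_ind (inductance) has dimensions [I^-2 L^2 M T^-2].

Left side: [T]
Right side: [I^-2 L]

The two sides have different dimensions, so the equation is NOT dimensionally consistent.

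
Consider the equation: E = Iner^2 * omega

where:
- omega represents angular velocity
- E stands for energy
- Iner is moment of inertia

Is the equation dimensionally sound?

No

omega (angular velocity) has dimensions [T^-1].
E (energy) has dimensions [L^2 M T^-2].
Iner (moment of inertia) has dimensions [L^2 M].

Left side: [L^2 M T^-2]
Right side: [L^4 M^2 T^-1]

The two sides have different dimensions, so the equation is NOT dimensionally consistent.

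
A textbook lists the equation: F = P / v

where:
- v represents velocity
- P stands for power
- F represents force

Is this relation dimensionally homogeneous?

Yes

v (velocity) has dimensions [L T^-1].
P (power) has dimensions [L^2 M T^-3].
F (force) has dimensions [L M T^-2].

Left side: [L M T^-2]
Right side: [L M T^-2]

Both sides have the same dimensions, so the equation is dimensionally consistent.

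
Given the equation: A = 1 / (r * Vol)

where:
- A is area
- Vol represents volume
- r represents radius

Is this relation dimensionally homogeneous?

No

A (area) has dimensions [L^2].
Vol (volume) has dimensions [L^3].
r (radius) has dimensions [L].

Left side: [L^2]
Right side: [L^-4]

The two sides have different dimensions, so the equation is NOT dimensionally consistent.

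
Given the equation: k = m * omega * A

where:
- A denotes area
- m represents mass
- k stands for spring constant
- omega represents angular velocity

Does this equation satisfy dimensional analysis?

No

A (area) has dimensions [L^2].
m (mass) has dimensions [M].
k (spring constant) has dimensions [M T^-2].
omega (angular velocity) has dimensions [T^-1].

Left side: [M T^-2]
Right side: [L^2 M T^-1]

The two sides have different dimensions, so the equation is NOT dimensionally consistent.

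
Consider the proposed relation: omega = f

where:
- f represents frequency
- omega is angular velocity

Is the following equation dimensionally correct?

Yes

f (frequency) has dimensions [T^-1].
omega (angular velocity) has dimensions [T^-1].

Left side: [T^-1]
Right side: [T^-1]

Both sides have the same dimensions, so the equation is dimensionally consistent.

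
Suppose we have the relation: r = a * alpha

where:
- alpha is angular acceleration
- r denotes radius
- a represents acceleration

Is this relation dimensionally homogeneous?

No

alpha (angular acceleration) has dimensions [T^-2].
r (radius) has dimensions [L].
a (acceleration) has dimensions [L T^-2].

Left side: [L]
Right side: [L T^-4]

The two sides have different dimensions, so the equation is NOT dimensionally consistent.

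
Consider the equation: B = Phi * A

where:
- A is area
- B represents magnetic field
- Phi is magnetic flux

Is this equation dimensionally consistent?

No

A (area) has dimensions [L^2].
B (magnetic field) has dimensions [I^-1 M T^-2].
Phi (magnetic flux) has dimensions [I^-1 L^2 M T^-2].

Left side: [I^-1 M T^-2]
Right side: [I^-1 L^4 M T^-2]

The two sides have different dimensions, so the equation is NOT dimensionally consistent.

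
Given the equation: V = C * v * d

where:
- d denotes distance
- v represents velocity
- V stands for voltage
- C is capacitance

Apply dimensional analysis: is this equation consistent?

No

d (distance) has dimensions [L].
v (velocity) has dimensions [L T^-1].
V (voltage) has dimensions [I^-1 L^2 M T^-3].
C (capacitance) has dimensions [I^2 L^-2 M^-1 T^4].

Left side: [I^-1 L^2 M T^-3]
Right side: [I^2 M^-1 T^3]

The two sides have different dimensions, so the equation is NOT dimensionally consistent.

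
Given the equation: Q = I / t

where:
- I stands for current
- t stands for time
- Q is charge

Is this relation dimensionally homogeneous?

No

I (current) has dimensions [I].
t (time) has dimensions [T].
Q (charge) has dimensions [I T].

Left side: [I T]
Right side: [I T^-1]

The two sides have different dimensions, so the equation is NOT dimensionally consistent.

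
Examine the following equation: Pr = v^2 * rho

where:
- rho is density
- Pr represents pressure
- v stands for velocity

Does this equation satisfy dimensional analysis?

Yes

rho (density) has dimensions [L^-3 M].
Pr (pressure) has dimensions [L^-1 M T^-2].
v (velocity) has dimensions [L T^-1].

Left side: [L^-1 M T^-2]
Right side: [L^-1 M T^-2]

Both sides have the same dimensions, so the equation is dimensionally consistent.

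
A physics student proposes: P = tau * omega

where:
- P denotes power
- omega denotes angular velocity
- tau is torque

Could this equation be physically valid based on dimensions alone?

Yes

P (power) has dimensions [L^2 M T^-3].
omega (angular velocity) has dimensions [T^-1].
tau (torque) has dimensions [L^2 M T^-2].

Left side: [L^2 M T^-3]
Right side: [L^2 M T^-3]

Both sides have the same dimensions, so the equation is dimensionally consistent.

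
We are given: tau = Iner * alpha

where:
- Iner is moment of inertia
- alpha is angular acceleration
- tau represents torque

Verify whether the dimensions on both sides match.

Yes

Iner (moment of inertia) has dimensions [L^2 M].
alpha (angular acceleration) has dimensions [T^-2].
tau (torque) has dimensions [L^2 M T^-2].

Left side: [L^2 M T^-2]
Right side: [L^2 M T^-2]

Both sides have the same dimensions, so the equation is dimensionally consistent.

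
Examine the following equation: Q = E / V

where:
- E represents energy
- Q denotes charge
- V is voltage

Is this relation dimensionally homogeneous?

Yes

E (energy) has dimensions [L^2 M T^-2].
Q (charge) has dimensions [I T].
V (voltage) has dimensions [I^-1 L^2 M T^-3].

Left side: [I T]
Right side: [I T]

Both sides have the same dimensions, so the equation is dimensionally consistent.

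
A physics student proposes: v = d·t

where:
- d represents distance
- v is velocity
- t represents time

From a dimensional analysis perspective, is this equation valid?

No

d (distance) has dimensions [L].
v (velocity) has dimensions [L T^-1].
t (time) has dimensions [T].

Left side: [L T^-1]
Right side: [L T]

The two sides have different dimensions, so the equation is NOT dimensionally consistent.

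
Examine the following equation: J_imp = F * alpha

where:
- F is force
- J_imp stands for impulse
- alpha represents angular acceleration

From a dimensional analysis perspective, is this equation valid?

No

F (force) has dimensions [L M T^-2].
J_imp (impulse) has dimensions [L M T^-1].
alpha (angular acceleration) has dimensions [T^-2].

Left side: [L M T^-1]
Right side: [L M T^-4]

The two sides have different dimensions, so the equation is NOT dimensionally consistent.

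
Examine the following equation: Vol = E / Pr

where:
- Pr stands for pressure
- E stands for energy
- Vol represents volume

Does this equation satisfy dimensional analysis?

Yes

Pr (pressure) has dimensions [L^-1 M T^-2].
E (energy) has dimensions [L^2 M T^-2].
Vol (volume) has dimensions [L^3].

Left side: [L^3]
Right side: [L^3]

Both sides have the same dimensions, so the equation is dimensionally consistent.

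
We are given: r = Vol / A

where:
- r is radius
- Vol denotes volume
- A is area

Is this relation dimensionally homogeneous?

Yes

r (radius) has dimensions [L].
Vol (volume) has dimensions [L^3].
A (area) has dimensions [L^2].

Left side: [L]
Right side: [L]

Both sides have the same dimensions, so the equation is dimensionally consistent.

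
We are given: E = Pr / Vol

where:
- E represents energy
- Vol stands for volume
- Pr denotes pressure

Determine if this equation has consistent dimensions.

No

E (energy) has dimensions [L^2 M T^-2].
Vol (volume) has dimensions [L^3].
Pr (pressure) has dimensions [L^-1 M T^-2].

Left side: [L^2 M T^-2]
Right side: [L^-4 M T^-2]

The two sides have different dimensions, so the equation is NOT dimensionally consistent.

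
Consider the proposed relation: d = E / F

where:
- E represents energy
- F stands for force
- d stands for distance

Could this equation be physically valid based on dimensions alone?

Yes

E (energy) has dimensions [L^2 M T^-2].
F (force) has dimensions [L M T^-2].
d (distance) has dimensions [L].

Left side: [L]
Right side: [L]

Both sides have the same dimensions, so the equation is dimensionally consistent.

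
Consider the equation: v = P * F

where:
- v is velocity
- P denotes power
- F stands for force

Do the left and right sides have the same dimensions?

No

v (velocity) has dimensions [L T^-1].
P (power) has dimensions [L^2 M T^-3].
F (force) has dimensions [L M T^-2].

Left side: [L T^-1]
Right side: [L^3 M^2 T^-5]

The two sides have different dimensions, so the equation is NOT dimensionally consistent.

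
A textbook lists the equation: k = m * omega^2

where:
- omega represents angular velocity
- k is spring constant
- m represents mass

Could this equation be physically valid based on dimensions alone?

Yes

omega (angular velocity) has dimensions [T^-1].
k (spring constant) has dimensions [M T^-2].
m (mass) has dimensions [M].

Left side: [M T^-2]
Right side: [M T^-2]

Both sides have the same dimensions, so the equation is dimensionally consistent.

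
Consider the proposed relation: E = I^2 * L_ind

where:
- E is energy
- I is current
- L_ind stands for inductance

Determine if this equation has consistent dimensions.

Yes

E (energy) has dimensions [L^2 M T^-2].
I (current) has dimensions [I].
L_ind (inductance) has dimensions [I^-2 L^2 M T^-2].

Left side: [L^2 M T^-2]
Right side: [L^2 M T^-2]

Both sides have the same dimensions, so the equation is dimensionally consistent.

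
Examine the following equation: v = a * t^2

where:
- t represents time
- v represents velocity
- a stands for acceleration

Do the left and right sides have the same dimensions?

No

t (time) has dimensions [T].
v (velocity) has dimensions [L T^-1].
a (acceleration) has dimensions [L T^-2].

Left side: [L T^-1]
Right side: [L]

The two sides have different dimensions, so the equation is NOT dimensionally consistent.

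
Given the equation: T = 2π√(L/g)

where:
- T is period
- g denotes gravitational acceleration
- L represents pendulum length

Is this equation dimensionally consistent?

Yes

T (period) has dimensions [T].
g (gravitational acceleration) has dimensions [L T^-2].
L (pendulum length) has dimensions [L].

Left side: [T]
Right side: [T]

Both sides have the same dimensions, so the equation is dimensionally consistent.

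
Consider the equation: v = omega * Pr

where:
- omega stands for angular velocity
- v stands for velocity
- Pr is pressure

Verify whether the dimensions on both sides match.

No

omega (angular velocity) has dimensions [T^-1].
v (velocity) has dimensions [L T^-1].
Pr (pressure) has dimensions [L^-1 M T^-2].

Left side: [L T^-1]
Right side: [L^-1 M T^-3]

The two sides have different dimensions, so the equation is NOT dimensionally consistent.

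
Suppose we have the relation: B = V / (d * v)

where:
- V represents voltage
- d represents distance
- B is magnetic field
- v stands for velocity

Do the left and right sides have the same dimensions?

Yes

V (voltage) has dimensions [I^-1 L^2 M T^-3].
d (distance) has dimensions [L].
B (magnetic field) has dimensions [I^-1 M T^-2].
v (velocity) has dimensions [L T^-1].

Left side: [I^-1 M T^-2]
Right side: [I^-1 M T^-2]

Both sides have the same dimensions, so the equation is dimensionally consistent.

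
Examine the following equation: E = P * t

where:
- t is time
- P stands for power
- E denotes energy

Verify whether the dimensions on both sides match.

Yes

t (time) has dimensions [T].
P (power) has dimensions [L^2 M T^-3].
E (energy) has dimensions [L^2 M T^-2].

Left side: [L^2 M T^-2]
Right side: [L^2 M T^-2]

Both sides have the same dimensions, so the equation is dimensionally consistent.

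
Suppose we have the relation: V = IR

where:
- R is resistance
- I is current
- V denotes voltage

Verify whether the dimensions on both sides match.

Yes

R (resistance) has dimensions [I^-2 L^2 M T^-3].
I (current) has dimensions [I].
V (voltage) has dimensions [I^-1 L^2 M T^-3].

Left side: [I^-1 L^2 M T^-3]
Right side: [I^-1 L^2 M T^-3]

Both sides have the same dimensions, so the equation is dimensionally consistent.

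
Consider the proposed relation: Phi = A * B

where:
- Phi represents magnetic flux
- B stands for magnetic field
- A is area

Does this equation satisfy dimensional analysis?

Yes

Phi (magnetic flux) has dimensions [I^-1 L^2 M T^-2].
B (magnetic field) has dimensions [I^-1 M T^-2].
A (area) has dimensions [L^2].

Left side: [I^-1 L^2 M T^-2]
Right side: [I^-1 L^2 M T^-2]

Both sides have the same dimensions, so the equation is dimensionally consistent.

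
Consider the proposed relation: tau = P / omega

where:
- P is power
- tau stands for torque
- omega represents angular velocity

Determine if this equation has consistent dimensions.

Yes

P (power) has dimensions [L^2 M T^-3].
tau (torque) has dimensions [L^2 M T^-2].
omega (angular velocity) has dimensions [T^-1].

Left side: [L^2 M T^-2]
Right side: [L^2 M T^-2]

Both sides have the same dimensions, so the equation is dimensionally consistent.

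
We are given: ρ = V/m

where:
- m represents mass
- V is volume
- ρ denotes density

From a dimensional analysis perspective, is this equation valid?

No

m (mass) has dimensions [M].
V (volume) has dimensions [L^3].
ρ (density) has dimensions [L^-3 M].

Left side: [L^-3 M]
Right side: [L^3 M^-1]

The two sides have different dimensions, so the equation is NOT dimensionally consistent.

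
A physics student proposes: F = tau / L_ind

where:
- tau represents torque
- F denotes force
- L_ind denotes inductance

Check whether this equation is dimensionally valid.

No

tau (torque) has dimensions [L^2 M T^-2].
F (force) has dimensions [L M T^-2].
L_ind (inductance) has dimensions [I^-2 L^2 M T^-2].

Left side: [L M T^-2]
Right side: [I^2]

The two sides have different dimensions, so the equation is NOT dimensionally consistent.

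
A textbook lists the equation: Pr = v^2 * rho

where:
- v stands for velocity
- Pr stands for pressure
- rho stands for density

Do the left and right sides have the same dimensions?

Yes

v (velocity) has dimensions [L T^-1].
Pr (pressure) has dimensions [L^-1 M T^-2].
rho (density) has dimensions [L^-3 M].

Left side: [L^-1 M T^-2]
Right side: [L^-1 M T^-2]

Both sides have the same dimensions, so the equation is dimensionally consistent.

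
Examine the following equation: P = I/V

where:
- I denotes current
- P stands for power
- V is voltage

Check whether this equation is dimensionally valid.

No

I (current) has dimensions [I].
P (power) has dimensions [L^2 M T^-3].
V (voltage) has dimensions [I^-1 L^2 M T^-3].

Left side: [L^2 M T^-3]
Right side: [I^2 L^-2 M^-1 T^3]

The two sides have different dimensions, so the equation is NOT dimensionally consistent.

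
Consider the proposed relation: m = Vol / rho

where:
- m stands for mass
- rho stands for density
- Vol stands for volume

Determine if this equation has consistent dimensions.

No

m (mass) has dimensions [M].
rho (density) has dimensions [L^-3 M].
Vol (volume) has dimensions [L^3].

Left side: [M]
Right side: [L^6 M^-1]

The two sides have different dimensions, so the equation is NOT dimensionally consistent.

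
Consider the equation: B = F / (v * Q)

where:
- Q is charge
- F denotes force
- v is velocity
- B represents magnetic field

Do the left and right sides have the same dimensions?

Yes

Q (charge) has dimensions [I T].
F (force) has dimensions [L M T^-2].
v (velocity) has dimensions [L T^-1].
B (magnetic field) has dimensions [I^-1 M T^-2].

Left side: [I^-1 M T^-2]
Right side: [I^-1 M T^-2]

Both sides have the same dimensions, so the equation is dimensionally consistent.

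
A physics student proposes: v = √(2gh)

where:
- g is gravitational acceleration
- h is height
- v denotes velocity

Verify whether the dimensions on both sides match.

Yes

g (gravitational acceleration) has dimensions [L T^-2].
h (height) has dimensions [L].
v (velocity) has dimensions [L T^-1].

Left side: [L T^-1]
Right side: [L T^-1]

Both sides have the same dimensions, so the equation is dimensionally consistent.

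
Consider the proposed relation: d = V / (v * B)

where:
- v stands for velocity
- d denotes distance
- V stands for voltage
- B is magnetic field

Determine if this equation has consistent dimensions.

Yes

v (velocity) has dimensions [L T^-1].
d (distance) has dimensions [L].
V (voltage) has dimensions [I^-1 L^2 M T^-3].
B (magnetic field) has dimensions [I^-1 M T^-2].

Left side: [L]
Right side: [L]

Both sides have the same dimensions, so the equation is dimensionally consistent.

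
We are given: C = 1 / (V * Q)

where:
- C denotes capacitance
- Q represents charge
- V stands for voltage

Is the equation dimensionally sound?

No

C (capacitance) has dimensions [I^2 L^-2 M^-1 T^4].
Q (charge) has dimensions [I T].
V (voltage) has dimensions [I^-1 L^2 M T^-3].

Left side: [I^2 L^-2 M^-1 T^4]
Right side: [L^-2 M^-1 T^2]

The two sides have different dimensions, so the equation is NOT dimensionally consistent.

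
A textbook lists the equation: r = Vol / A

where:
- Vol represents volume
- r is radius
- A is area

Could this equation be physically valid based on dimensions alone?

Yes

Vol (volume) has dimensions [L^3].
r (radius) has dimensions [L].
A (area) has dimensions [L^2].

Left side: [L]
Right side: [L]

Both sides have the same dimensions, so the equation is dimensionally consistent.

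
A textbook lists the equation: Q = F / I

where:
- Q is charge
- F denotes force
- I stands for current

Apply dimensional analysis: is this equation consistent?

No

Q (charge) has dimensions [I T].
F (force) has dimensions [L M T^-2].
I (current) has dimensions [I].

Left side: [I T]
Right side: [I^-1 L M T^-2]

The two sides have different dimensions, so the equation is NOT dimensionally consistent.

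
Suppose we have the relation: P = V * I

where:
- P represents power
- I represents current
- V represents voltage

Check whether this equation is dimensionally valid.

Yes

P (power) has dimensions [L^2 M T^-3].
I (current) has dimensions [I].
V (voltage) has dimensions [I^-1 L^2 M T^-3].

Left side: [L^2 M T^-3]
Right side: [L^2 M T^-3]

Both sides have the same dimensions, so the equation is dimensionally consistent.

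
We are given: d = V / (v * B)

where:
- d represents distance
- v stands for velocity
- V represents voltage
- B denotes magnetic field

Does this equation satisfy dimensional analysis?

Yes

d (distance) has dimensions [L].
v (velocity) has dimensions [L T^-1].
V (voltage) has dimensions [I^-1 L^2 M T^-3].
B (magnetic field) has dimensions [I^-1 M T^-2].

Left side: [L]
Right side: [L]

Both sides have the same dimensions, so the equation is dimensionally consistent.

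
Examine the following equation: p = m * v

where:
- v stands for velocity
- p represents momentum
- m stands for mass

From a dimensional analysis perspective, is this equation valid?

Yes

v (velocity) has dimensions [L T^-1].
p (momentum) has dimensions [L M T^-1].
m (mass) has dimensions [M].

Left side: [L M T^-1]
Right side: [L M T^-1]

Both sides have the same dimensions, so the equation is dimensionally consistent.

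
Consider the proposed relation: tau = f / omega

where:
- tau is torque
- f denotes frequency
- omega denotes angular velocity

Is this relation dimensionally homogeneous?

No

tau (torque) has dimensions [L^2 M T^-2].
f (frequency) has dimensions [T^-1].
omega (angular velocity) has dimensions [T^-1].

Left side: [L^2 M T^-2]
Right side: [dimensionless]

The two sides have different dimensions, so the equation is NOT dimensionally consistent.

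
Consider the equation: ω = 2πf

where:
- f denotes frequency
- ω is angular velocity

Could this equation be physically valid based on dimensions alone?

Yes

f (frequency) has dimensions [T^-1].
ω (angular velocity) has dimensions [T^-1].

Left side: [T^-1]
Right side: [T^-1]

Both sides have the same dimensions, so the equation is dimensionally consistent.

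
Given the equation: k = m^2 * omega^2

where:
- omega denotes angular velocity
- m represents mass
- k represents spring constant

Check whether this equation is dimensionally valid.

No

omega (angular velocity) has dimensions [T^-1].
m (mass) has dimensions [M].
k (spring constant) has dimensions [M T^-2].

Left side: [M T^-2]
Right side: [M^2 T^-2]

The two sides have different dimensions, so the equation is NOT dimensionally consistent.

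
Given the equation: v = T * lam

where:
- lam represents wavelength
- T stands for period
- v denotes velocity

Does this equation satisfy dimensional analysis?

No

lam (wavelength) has dimensions [L].
T (period) has dimensions [T].
v (velocity) has dimensions [L T^-1].

Left side: [L T^-1]
Right side: [L T]

The two sides have different dimensions, so the equation is NOT dimensionally consistent.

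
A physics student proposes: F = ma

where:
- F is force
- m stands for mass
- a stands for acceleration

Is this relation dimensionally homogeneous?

Yes

F (force) has dimensions [L M T^-2].
m (mass) has dimensions [M].
a (acceleration) has dimensions [L T^-2].

Left side: [L M T^-2]
Right side: [L M T^-2]

Both sides have the same dimensions, so the equation is dimensionally consistent.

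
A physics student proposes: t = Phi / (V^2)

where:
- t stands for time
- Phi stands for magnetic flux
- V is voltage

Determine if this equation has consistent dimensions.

No

t (time) has dimensions [T].
Phi (magnetic flux) has dimensions [I^-1 L^2 M T^-2].
V (voltage) has dimensions [I^-1 L^2 M T^-3].

Left side: [T]
Right side: [I L^-2 M^-1 T^4]

The two sides have different dimensions, so the equation is NOT dimensionally consistent.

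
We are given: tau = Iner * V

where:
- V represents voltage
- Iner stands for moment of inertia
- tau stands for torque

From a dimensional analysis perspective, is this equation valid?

No

V (voltage) has dimensions [I^-1 L^2 M T^-3].
Iner (moment of inertia) has dimensions [L^2 M].
tau (torque) has dimensions [L^2 M T^-2].

Left side: [L^2 M T^-2]
Right side: [I^-1 L^4 M^2 T^-3]

The two sides have different dimensions, so the equation is NOT dimensionally consistent.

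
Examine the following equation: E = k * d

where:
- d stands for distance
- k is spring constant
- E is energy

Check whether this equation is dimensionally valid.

No

d (distance) has dimensions [L].
k (spring constant) has dimensions [M T^-2].
E (energy) has dimensions [L^2 M T^-2].

Left side: [L^2 M T^-2]
Right side: [L M T^-2]

The two sides have different dimensions, so the equation is NOT dimensionally consistent.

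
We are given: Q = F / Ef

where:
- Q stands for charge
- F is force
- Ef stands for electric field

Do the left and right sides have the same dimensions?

Yes

Q (charge) has dimensions [I T].
F (force) has dimensions [L M T^-2].
Ef (electric field) has dimensions [I^-1 L M T^-3].

Left side: [I T]
Right side: [I T]

Both sides have the same dimensions, so the equation is dimensionally consistent.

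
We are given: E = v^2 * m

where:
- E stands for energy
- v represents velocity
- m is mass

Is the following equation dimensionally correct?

Yes

E (energy) has dimensions [L^2 M T^-2].
v (velocity) has dimensions [L T^-1].
m (mass) has dimensions [M].

Left side: [L^2 M T^-2]
Right side: [L^2 M T^-2]

Both sides have the same dimensions, so the equation is dimensionally consistent.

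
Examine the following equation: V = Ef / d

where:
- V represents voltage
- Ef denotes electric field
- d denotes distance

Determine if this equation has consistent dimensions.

No

V (voltage) has dimensions [I^-1 L^2 M T^-3].
Ef (electric field) has dimensions [I^-1 L M T^-3].
d (distance) has dimensions [L].

Left side: [I^-1 L^2 M T^-3]
Right side: [I^-1 M T^-3]

The two sides have different dimensions, so the equation is NOT dimensionally consistent.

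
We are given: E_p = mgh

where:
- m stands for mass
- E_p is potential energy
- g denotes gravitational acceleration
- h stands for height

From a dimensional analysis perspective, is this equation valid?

Yes

m (mass) has dimensions [M].
E_p (potential energy) has dimensions [L^2 M T^-2].
g (gravitational acceleration) has dimensions [L T^-2].
h (height) has dimensions [L].

Left side: [L^2 M T^-2]
Right side: [L^2 M T^-2]

Both sides have the same dimensions, so the equation is dimensionally consistent.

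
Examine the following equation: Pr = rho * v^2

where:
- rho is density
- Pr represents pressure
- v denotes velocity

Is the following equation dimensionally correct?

Yes

rho (density) has dimensions [L^-3 M].
Pr (pressure) has dimensions [L^-1 M T^-2].
v (velocity) has dimensions [L T^-1].

Left side: [L^-1 M T^-2]
Right side: [L^-1 M T^-2]

Both sides have the same dimensions, so the equation is dimensionally consistent.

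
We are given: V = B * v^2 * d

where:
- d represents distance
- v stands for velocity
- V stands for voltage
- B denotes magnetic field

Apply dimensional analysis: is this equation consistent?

No

d (distance) has dimensions [L].
v (velocity) has dimensions [L T^-1].
V (voltage) has dimensions [I^-1 L^2 M T^-3].
B (magnetic field) has dimensions [I^-1 M T^-2].

Left side: [I^-1 L^2 M T^-3]
Right side: [I^-1 L^3 M T^-4]

The two sides have different dimensions, so the equation is NOT dimensionally consistent.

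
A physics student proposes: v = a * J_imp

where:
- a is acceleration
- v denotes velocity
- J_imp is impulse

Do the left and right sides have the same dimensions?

No

a (acceleration) has dimensions [L T^-2].
v (velocity) has dimensions [L T^-1].
J_imp (impulse) has dimensions [L M T^-1].

Left side: [L T^-1]
Right side: [L^2 M T^-3]

The two sides have different dimensions, so the equation is NOT dimensionally consistent.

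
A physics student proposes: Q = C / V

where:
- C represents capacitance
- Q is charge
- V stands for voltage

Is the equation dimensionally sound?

No

C (capacitance) has dimensions [I^2 L^-2 M^-1 T^4].
Q (charge) has dimensions [I T].
V (voltage) has dimensions [I^-1 L^2 M T^-3].

Left side: [I T]
Right side: [I^3 L^-4 M^-2 T^7]

The two sides have different dimensions, so the equation is NOT dimensionally consistent.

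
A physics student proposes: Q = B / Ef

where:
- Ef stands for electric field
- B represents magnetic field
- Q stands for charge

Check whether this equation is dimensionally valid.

No

Ef (electric field) has dimensions [I^-1 L M T^-3].
B (magnetic field) has dimensions [I^-1 M T^-2].
Q (charge) has dimensions [I T].

Left side: [I T]
Right side: [L^-1 T]

The two sides have different dimensions, so the equation is NOT dimensionally consistent.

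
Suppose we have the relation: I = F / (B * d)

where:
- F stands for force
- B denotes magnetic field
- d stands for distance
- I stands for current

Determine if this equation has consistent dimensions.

Yes

F (force) has dimensions [L M T^-2].
B (magnetic field) has dimensions [I^-1 M T^-2].
d (distance) has dimensions [L].
I (current) has dimensions [I].

Left side: [I]
Right side: [I]

Both sides have the same dimensions, so the equation is dimensionally consistent.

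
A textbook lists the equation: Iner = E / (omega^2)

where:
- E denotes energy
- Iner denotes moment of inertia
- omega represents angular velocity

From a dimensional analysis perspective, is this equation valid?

Yes

E (energy) has dimensions [L^2 M T^-2].
Iner (moment of inertia) has dimensions [L^2 M].
omega (angular velocity) has dimensions [T^-1].

Left side: [L^2 M]
Right side: [L^2 M]

Both sides have the same dimensions, so the equation is dimensionally consistent.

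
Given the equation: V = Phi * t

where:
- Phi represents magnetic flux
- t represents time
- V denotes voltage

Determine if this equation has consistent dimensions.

No

Phi (magnetic flux) has dimensions [I^-1 L^2 M T^-2].
t (time) has dimensions [T].
V (voltage) has dimensions [I^-1 L^2 M T^-3].

Left side: [I^-1 L^2 M T^-3]
Right side: [I^-1 L^2 M T^-1]

The two sides have different dimensions, so the equation is NOT dimensionally consistent.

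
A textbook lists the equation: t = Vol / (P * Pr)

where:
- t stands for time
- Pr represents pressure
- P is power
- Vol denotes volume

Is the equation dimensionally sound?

No

t (time) has dimensions [T].
Pr (pressure) has dimensions [L^-1 M T^-2].
P (power) has dimensions [L^2 M T^-3].
Vol (volume) has dimensions [L^3].

Left side: [T]
Right side: [L^2 M^-2 T^5]

The two sides have different dimensions, so the equation is NOT dimensionally consistent.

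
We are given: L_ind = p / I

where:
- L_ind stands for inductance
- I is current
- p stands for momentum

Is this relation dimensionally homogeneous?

No

L_ind (inductance) has dimensions [I^-2 L^2 M T^-2].
I (current) has dimensions [I].
p (momentum) has dimensions [L M T^-1].

Left side: [I^-2 L^2 M T^-2]
Right side: [I^-1 L M T^-1]

The two sides have different dimensions, so the equation is NOT dimensionally consistent.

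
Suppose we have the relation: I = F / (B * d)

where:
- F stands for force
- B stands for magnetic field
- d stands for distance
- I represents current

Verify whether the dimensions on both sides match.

Yes

F (force) has dimensions [L M T^-2].
B (magnetic field) has dimensions [I^-1 M T^-2].
d (distance) has dimensions [L].
I (current) has dimensions [I].

Left side: [I]
Right side: [I]

Both sides have the same dimensions, so the equation is dimensionally consistent.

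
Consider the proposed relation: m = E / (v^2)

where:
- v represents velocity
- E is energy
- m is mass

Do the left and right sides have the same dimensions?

Yes

v (velocity) has dimensions [L T^-1].
E (energy) has dimensions [L^2 M T^-2].
m (mass) has dimensions [M].

Left side: [M]
Right side: [M]

Both sides have the same dimensions, so the equation is dimensionally consistent.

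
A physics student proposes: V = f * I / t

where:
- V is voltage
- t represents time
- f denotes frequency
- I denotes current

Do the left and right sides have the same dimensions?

No

V (voltage) has dimensions [I^-1 L^2 M T^-3].
t (time) has dimensions [T].
f (frequency) has dimensions [T^-1].
I (current) has dimensions [I].

Left side: [I^-1 L^2 M T^-3]
Right side: [I T^-2]

The two sides have different dimensions, so the equation is NOT dimensionally consistent.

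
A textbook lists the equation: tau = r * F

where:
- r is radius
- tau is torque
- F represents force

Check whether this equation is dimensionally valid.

Yes

r (radius) has dimensions [L].
tau (torque) has dimensions [L^2 M T^-2].
F (force) has dimensions [L M T^-2].

Left side: [L^2 M T^-2]
Right side: [L^2 M T^-2]

Both sides have the same dimensions, so the equation is dimensionally consistent.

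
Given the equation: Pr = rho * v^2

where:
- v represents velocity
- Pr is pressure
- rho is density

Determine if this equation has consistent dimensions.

Yes

v (velocity) has dimensions [L T^-1].
Pr (pressure) has dimensions [L^-1 M T^-2].
rho (density) has dimensions [L^-3 M].

Left side: [L^-1 M T^-2]
Right side: [L^-1 M T^-2]

Both sides have the same dimensions, so the equation is dimensionally consistent.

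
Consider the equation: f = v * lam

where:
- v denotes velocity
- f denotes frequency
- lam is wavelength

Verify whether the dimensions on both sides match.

No

v (velocity) has dimensions [L T^-1].
f (frequency) has dimensions [T^-1].
lam (wavelength) has dimensions [L].

Left side: [T^-1]
Right side: [L^2 T^-1]

The two sides have different dimensions, so the equation is NOT dimensionally consistent.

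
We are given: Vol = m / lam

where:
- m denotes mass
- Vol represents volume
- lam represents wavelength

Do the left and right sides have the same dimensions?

No

m (mass) has dimensions [M].
Vol (volume) has dimensions [L^3].
lam (wavelength) has dimensions [L].

Left side: [L^3]
Right side: [L^-1 M]

The two sides have different dimensions, so the equation is NOT dimensionally consistent.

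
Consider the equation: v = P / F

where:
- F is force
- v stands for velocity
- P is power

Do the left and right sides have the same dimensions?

Yes

F (force) has dimensions [L M T^-2].
v (velocity) has dimensions [L T^-1].
P (power) has dimensions [L^2 M T^-3].

Left side: [L T^-1]
Right side: [L T^-1]

Both sides have the same dimensions, so the equation is dimensionally consistent.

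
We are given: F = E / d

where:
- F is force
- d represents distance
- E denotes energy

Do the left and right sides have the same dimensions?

Yes

F (force) has dimensions [L M T^-2].
d (distance) has dimensions [L].
E (energy) has dimensions [L^2 M T^-2].

Left side: [L M T^-2]
Right side: [L M T^-2]

Both sides have the same dimensions, so the equation is dimensionally consistent.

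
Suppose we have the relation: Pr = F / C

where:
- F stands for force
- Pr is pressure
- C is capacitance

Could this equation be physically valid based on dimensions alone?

No

F (force) has dimensions [L M T^-2].
Pr (pressure) has dimensions [L^-1 M T^-2].
C (capacitance) has dimensions [I^2 L^-2 M^-1 T^4].

Left side: [L^-1 M T^-2]
Right side: [I^-2 L^3 M^2 T^-6]

The two sides have different dimensions, so the equation is NOT dimensionally consistent.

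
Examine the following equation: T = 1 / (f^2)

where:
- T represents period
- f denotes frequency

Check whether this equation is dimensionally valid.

No

T (period) has dimensions [T].
f (frequency) has dimensions [T^-1].

Left side: [T]
Right side: [T^2]

The two sides have different dimensions, so the equation is NOT dimensionally consistent.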